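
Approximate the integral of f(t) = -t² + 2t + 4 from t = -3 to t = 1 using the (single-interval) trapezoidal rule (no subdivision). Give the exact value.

-12

T = (b−a)/2 · [f(-3) + f(1)] = 2·[(-11) + 5] = -12.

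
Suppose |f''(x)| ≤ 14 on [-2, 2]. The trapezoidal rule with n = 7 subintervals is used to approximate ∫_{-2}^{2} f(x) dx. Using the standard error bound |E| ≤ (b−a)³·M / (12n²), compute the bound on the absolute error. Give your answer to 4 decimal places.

|E| ≤ (4)³·14 / (12·7²) = 896/588 = 1.5238.

1.5238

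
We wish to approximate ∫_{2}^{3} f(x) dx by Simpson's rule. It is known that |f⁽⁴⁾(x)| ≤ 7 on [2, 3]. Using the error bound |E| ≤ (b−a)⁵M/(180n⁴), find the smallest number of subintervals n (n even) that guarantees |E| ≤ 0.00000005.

Need 7/(180n⁴) ≤ 0.00000005.
n⁴ ≥ 7/(180·0.00000005) = 777778 ⇒ n ≥ 29.6971, so the smallest even n is 30. (n must be even for Simpson's rule.)

30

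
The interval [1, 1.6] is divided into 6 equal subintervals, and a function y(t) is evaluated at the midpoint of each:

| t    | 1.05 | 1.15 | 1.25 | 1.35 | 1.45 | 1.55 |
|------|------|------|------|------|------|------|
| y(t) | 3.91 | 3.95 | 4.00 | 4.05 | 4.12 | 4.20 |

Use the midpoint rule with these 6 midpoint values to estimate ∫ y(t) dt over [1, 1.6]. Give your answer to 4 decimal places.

2.4230

h = 0.1, n = 6.
h·[y(m₁) + y(m₂) + y(m₃) + y(m₄) + y(m₅) + y(m₆)] = 0.1·(24.23) = 2.4230.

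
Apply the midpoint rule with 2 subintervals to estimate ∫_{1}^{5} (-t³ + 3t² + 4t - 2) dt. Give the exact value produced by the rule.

h = (5 − 1)/2 = 2.
Midpoints m₁,…,m₂ = 2, 4.
f(m₁)=10, f(m₂)=-2.
h·[f(m₁) + f(m₂)] = 2·(8) = 16.

16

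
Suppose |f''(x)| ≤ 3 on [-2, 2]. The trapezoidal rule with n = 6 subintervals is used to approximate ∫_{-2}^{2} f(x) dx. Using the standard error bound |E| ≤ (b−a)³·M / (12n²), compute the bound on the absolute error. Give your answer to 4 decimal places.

|E| ≤ (4)³·3 / (12·6²) = 192/432 = 0.4444.

0.4444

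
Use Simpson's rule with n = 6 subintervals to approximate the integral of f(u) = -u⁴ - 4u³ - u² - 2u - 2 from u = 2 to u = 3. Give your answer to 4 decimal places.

-120.5334

h = (3 − 2)/6 = 0.166667.
Nodes u₀,…,u₆ = 2, 2.166667, 2.333333, 2.5, 2.666667, 2.833333, 3.
f(u) = -u⁴ - 4u³ - u² - 2u - 2: f₀=-58, f₁=-73.750772, f₂=-92.567901, f₃=-114.8125, f₄=-140.864198, f₅=-171.121142, f₆=-206.
(h/3)·[f₀ + 4f₁ + 2f₂ + 4f₃ + 2f₄ + 4f₅ + f₆] = 0.055556·(-2169.601852) = -120.5334.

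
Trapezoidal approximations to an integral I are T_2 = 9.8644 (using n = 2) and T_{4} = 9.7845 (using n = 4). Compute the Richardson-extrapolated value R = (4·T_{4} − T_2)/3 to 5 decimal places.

R = (4·T_{4} − T_2) / 3 = (4·9.7845 − 9.8644)/3 = (29.2736)/3 = 9.75787.

9.75787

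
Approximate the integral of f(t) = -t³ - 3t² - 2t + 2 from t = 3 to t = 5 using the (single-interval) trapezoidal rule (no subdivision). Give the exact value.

T = (b−a)/2 · [f(3) + f(5)] = 1·[(-58) + (-208)] = -266.

-266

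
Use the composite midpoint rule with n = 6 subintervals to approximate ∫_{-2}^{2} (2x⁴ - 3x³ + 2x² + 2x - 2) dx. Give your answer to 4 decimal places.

25.6461

h = (2 − (-2))/6 = 0.666667.
Midpoints m₁,…,m₆ = -1.666667, -1, -0.333333, 0.333333, 1, 1.666667.
f(m₁)=29.543210, f(m₂)=3, f(m₃)=-2.308642, f(m₄)=-1.197531, f(m₅)=1, f(m₆)=8.432099.
h·[f(m₁) + f(m₂) + f(m₃) + f(m₄) + f(m₅) + f(m₆)] = 0.666667·(38.469136) = 25.6461.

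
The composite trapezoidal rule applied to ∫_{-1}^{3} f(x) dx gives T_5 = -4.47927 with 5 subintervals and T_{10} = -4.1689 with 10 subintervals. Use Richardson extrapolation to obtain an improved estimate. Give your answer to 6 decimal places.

R = (4·T_{10} − T_5) / 3 = (4·(-4.1689) − (-4.47927))/3 = (-12.19633)/3 = -4.065443.

-4.065443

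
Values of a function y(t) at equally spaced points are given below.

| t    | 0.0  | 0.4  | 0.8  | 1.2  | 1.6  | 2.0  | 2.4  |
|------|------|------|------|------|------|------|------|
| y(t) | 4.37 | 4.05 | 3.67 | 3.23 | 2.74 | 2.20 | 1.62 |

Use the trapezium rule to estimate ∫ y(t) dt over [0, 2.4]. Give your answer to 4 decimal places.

7.5540

h = 0.4, n = 6.
(h/2)·[y₀ + 2y₁ + 2y₂ + 2y₃ + 2y₄ + 2y₅ + y₆] = 0.2·(37.77) = 7.5540.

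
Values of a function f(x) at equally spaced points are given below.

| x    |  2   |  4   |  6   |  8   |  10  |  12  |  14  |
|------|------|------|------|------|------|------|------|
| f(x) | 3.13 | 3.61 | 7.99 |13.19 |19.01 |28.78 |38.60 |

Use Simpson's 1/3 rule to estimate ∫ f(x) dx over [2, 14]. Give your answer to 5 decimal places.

h = 2, n = 6.
(h/3)·[y₀ + 4y₁ + 2y₂ + 4y₃ + 2y₄ + 4y₅ + y₆] = 0.666667·(278.05) = 185.36667.

185.36667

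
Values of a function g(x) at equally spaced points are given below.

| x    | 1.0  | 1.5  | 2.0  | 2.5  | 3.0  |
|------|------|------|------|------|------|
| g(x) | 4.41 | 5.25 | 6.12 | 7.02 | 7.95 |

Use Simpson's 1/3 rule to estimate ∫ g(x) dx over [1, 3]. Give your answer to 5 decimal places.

h = 0.5, n = 4.
(h/3)·[y₀ + 4y₁ + 2y₂ + 4y₃ + y₄] = 0.166667·(73.68) = 12.28000.

12.28000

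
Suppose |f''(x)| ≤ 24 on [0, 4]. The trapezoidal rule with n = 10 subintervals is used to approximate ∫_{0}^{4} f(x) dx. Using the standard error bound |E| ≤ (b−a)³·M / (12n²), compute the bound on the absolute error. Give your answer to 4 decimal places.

|E| ≤ (4)³·24 / (12·10²) = 1536/1200 = 1.2800.

1.2800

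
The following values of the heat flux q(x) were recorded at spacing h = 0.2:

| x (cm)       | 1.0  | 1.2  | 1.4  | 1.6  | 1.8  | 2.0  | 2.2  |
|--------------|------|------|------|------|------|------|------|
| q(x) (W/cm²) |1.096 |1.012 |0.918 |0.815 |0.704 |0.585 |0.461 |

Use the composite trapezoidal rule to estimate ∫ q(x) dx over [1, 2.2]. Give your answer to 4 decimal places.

0.9625

h = 0.2, n = 6.
(h/2)·[y₀ + 2y₁ + 2y₂ + 2y₃ + 2y₄ + 2y₅ + y₆] = 0.1·(9.625) = 0.9625.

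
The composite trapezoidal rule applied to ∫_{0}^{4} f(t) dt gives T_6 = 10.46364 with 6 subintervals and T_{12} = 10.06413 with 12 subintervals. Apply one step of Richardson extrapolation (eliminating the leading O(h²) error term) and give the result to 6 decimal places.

R = (4·T_{12} − T_6) / 3 = (4·10.06413 − 10.46364)/3 = (29.79288)/3 = 9.930960.

9.930960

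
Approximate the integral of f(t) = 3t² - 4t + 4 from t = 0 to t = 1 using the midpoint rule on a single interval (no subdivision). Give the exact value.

2.75

M = (b−a)·f(0.5) = 1·(2.75) = 2.75.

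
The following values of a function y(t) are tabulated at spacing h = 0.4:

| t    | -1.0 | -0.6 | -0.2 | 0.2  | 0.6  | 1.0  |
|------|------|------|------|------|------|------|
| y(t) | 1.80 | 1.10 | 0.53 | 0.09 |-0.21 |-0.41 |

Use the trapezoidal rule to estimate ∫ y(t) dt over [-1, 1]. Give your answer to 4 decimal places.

0.8820

h = 0.4, n = 5.
(h/2)·[y₀ + 2y₁ + 2y₂ + 2y₃ + 2y₄ + y₅] = 0.2·(4.41) = 0.8820.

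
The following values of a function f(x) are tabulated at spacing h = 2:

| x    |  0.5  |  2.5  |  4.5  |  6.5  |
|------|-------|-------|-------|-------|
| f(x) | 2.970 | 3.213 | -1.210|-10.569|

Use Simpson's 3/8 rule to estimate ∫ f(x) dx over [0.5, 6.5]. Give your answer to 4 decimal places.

-1.1925

h = 2, n = 3.
(3h/8)·[y₀ + 3y₁ + 3y₂ + y₃] = 0.75·(-1.590) = -1.1925.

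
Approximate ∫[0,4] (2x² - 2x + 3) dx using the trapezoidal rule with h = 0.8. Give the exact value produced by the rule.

h = (4 − 0)/5 = 0.8.
Nodes x₀,…,x₅ = 0, 0.8, 1.6, 2.4, 3.2, 4.
f(x) = 2x² - 2x + 3: f₀=3, f₁=2.68, f₂=4.92, f₃=9.72, f₄=17.08, f₅=27.
(h/2)·[f₀ + 2f₁ + 2f₂ + 2f₃ + 2f₄ + f₅] = 0.4·(98.8) = 39.52.

39.52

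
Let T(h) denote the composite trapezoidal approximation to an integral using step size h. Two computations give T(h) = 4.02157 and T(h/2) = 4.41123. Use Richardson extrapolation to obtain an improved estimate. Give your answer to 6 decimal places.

R = (4·T(h/2) − T(h)) / 3 = (4·4.41123 − 4.02157)/3 = (13.62335)/3 = 4.541117.

4.541117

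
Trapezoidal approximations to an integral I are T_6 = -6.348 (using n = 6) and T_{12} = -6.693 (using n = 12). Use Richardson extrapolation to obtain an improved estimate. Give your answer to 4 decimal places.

-6.8080

R = (4·T_{12} − T_6) / 3 = (4·(-6.693) − (-6.348))/3 = (-20.424)/3 = -6.8080.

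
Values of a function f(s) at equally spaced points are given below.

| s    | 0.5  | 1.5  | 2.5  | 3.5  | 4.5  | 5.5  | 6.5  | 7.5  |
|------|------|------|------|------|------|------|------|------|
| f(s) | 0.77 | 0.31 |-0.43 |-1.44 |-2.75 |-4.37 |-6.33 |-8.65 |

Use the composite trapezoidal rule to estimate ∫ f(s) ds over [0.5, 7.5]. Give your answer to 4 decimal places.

-18.9500

h = 1, n = 7.
(h/2)·[y₀ + 2y₁ + 2y₂ + 2y₃ + 2y₄ + 2y₅ + 2y₆ + y₇] = 0.5·(-37.90) = -18.9500.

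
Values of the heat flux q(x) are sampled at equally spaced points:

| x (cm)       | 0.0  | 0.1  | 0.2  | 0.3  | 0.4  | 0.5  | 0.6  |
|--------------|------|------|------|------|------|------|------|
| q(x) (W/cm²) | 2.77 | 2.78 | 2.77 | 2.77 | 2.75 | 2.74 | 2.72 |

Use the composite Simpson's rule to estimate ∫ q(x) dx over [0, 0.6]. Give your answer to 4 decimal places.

h = 0.1, n = 6.
(h/3)·[y₀ + 4y₁ + 2y₂ + 4y₃ + 2y₄ + 4y₅ + y₆] = 0.033333·(49.69) = 1.6563.

1.6563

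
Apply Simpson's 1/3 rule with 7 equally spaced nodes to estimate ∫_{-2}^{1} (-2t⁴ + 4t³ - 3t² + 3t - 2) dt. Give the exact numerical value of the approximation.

h = (1 − (-2))/6 = 0.5.
Nodes t₀,…,t₆ = -2, -1.5, -1, -0.5, 0, 0.5, 1.
f(t) = -2t⁴ + 4t³ - 3t² + 3t - 2: f₀=-84, f₁=-36.875, f₂=-14, f₃=-4.875, f₄=-2, f₅=-0.875, f₆=0.
(h/3)·[f₀ + 4f₁ + 2f₂ + 4f₃ + 2f₄ + 4f₅ + f₆] = 0.166667·(-286.5) = -47.75.

-47.75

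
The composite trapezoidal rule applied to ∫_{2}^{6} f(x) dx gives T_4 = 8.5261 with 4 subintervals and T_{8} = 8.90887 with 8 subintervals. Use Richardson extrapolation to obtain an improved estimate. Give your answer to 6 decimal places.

R = (4·T_{8} − T_4) / 3 = (4·8.90887 − 8.5261)/3 = (27.10938)/3 = 9.036460.

9.036460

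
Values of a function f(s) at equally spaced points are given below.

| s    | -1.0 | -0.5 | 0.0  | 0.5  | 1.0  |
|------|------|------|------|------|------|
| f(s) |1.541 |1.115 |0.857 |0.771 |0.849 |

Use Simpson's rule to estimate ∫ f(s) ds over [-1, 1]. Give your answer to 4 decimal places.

h = 0.5, n = 4.
(h/3)·[y₀ + 4y₁ + 2y₂ + 4y₃ + y₄] = 0.166667·(11.648) = 1.9413.

1.9413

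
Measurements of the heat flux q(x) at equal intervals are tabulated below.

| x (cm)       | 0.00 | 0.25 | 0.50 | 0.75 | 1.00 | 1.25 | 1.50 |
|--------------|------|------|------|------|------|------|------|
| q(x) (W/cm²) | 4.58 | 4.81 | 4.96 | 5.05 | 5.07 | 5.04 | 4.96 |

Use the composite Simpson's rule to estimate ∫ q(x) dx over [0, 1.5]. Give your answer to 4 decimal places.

h = 0.25, n = 6.
(h/3)·[y₀ + 4y₁ + 2y₂ + 4y₃ + 2y₄ + 4y₅ + y₆] = 0.083333·(89.20) = 7.4333.

7.4333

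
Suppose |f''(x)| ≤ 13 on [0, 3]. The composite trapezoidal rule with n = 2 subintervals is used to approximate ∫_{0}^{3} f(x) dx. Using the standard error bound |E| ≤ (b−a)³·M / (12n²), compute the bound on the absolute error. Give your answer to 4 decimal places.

|E| ≤ (3)³·13 / (12·2²) = 351/48 = 7.3125.

7.3125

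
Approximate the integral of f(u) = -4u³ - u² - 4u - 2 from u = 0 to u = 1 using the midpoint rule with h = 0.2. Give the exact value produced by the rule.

-5.31

h = (1 − 0)/5 = 0.2.
Midpoints m₁,…,m₅ = 0.1, 0.3, 0.5, 0.7, 0.9.
f(m₁)=-2.414, f(m₂)=-3.398, f(m₃)=-4.75, f(m₄)=-6.662, f(m₅)=-9.326.
h·[f(m₁) + f(m₂) + f(m₃) + f(m₄) + f(m₅)] = 0.2·(-26.55) = -5.31.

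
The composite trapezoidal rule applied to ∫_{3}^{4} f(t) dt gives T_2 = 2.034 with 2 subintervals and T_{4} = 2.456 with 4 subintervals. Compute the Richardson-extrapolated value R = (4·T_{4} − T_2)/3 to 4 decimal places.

R = (4·T_{4} − T_2) / 3 = (4·2.456 − 2.034)/3 = (7.790)/3 = 2.5967.

2.5967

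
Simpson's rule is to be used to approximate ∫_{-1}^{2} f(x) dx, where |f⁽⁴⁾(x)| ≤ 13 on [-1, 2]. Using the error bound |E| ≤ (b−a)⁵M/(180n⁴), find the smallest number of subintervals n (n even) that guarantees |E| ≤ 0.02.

6

Need 3159/(180n⁴) ≤ 0.02.
n⁴ ≥ 3159/(180·0.02) = 877.5 ⇒ n ≥ 5.4427, so the smallest even n is 6. (n must be even for Simpson's rule.)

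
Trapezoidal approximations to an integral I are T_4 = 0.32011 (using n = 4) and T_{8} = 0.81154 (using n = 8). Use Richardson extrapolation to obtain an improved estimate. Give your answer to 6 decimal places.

0.975350

R = (4·T_{8} − T_4) / 3 = (4·0.81154 − 0.32011)/3 = (2.92605)/3 = 0.975350.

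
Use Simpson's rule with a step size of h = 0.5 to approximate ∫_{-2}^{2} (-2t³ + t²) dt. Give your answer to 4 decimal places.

h = (2 − (-2))/8 = 0.5.
Nodes t₀,…,t₈ = -2, -1.5, -1, -0.5, 0, 0.5, 1, 1.5, 2.
f(t) = -2t³ + t²: f₀=20, f₁=9, f₂=3, f₃=0.5, f₄=0, f₅=0, f₆=-1, f₇=-4.5, f₈=-12.
(h/3)·[f₀ + 4f₁ + 2f₂ + 4f₃ + 2f₄ + 4f₅ + 2f₆ + 4f₇ + f₈] = 0.166667·(32) = 5.3333.

5.3333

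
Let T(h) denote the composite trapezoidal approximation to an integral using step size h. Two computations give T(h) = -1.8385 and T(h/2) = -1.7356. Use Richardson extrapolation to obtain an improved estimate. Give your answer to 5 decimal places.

-1.70130

R = (4·T(h/2) − T(h)) / 3 = (4·(-1.7356) − (-1.8385))/3 = (-5.1039)/3 = -1.70130.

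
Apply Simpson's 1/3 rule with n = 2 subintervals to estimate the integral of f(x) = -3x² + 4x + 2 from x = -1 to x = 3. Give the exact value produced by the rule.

h = (3 − (-1))/2 = 2.
Nodes x₀,…,x₂ = -1, 1, 3.
f(x) = -3x² + 4x + 2: f₀=-5, f₁=3, f₂=-13.
(h/3)·[f₀ + 4f₁ + f₂] = 0.666667·(-6) = -4.

-4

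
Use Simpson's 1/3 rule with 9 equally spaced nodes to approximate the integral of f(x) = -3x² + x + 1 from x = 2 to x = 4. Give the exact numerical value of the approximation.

-48

h = (4 − 2)/8 = 0.25.
Nodes x₀,…,x₈ = 2, 2.25, 2.5, 2.75, 3, 3.25, 3.5, 3.75, 4.
f(x) = -3x² + x + 1: f₀=-9, f₁=-11.9375, f₂=-15.25, f₃=-18.9375, f₄=-23, f₅=-27.4375, f₆=-32.25, f₇=-37.4375, f₈=-43.
(h/3)·[f₀ + 4f₁ + 2f₂ + 4f₃ + 2f₄ + 4f₅ + 2f₆ + 4f₇ + f₈] = 0.083333·(-576) = -48.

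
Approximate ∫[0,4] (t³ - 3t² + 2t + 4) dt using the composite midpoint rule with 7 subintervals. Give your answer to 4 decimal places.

31.6735

h = (4 − 0)/7 = 0.571429.
Midpoints m₁,…,m₇ = 0.285714, 0.857143, 1.428571, 2, 2.571429, 3.142857, 3.714286.
f(m₁)=4.349854, f(m₂)=4.139942, f(m₃)=3.650146, f(m₄)=4, f(m₅)=6.309038, f(m₆)=11.696793, f(m₇)=21.282799.
h·[f(m₁) + f(m₂) + f(m₃) + f(m₄) + f(m₅) + f(m₆) + f(m₇)] = 0.571429·(55.428571) = 31.6735.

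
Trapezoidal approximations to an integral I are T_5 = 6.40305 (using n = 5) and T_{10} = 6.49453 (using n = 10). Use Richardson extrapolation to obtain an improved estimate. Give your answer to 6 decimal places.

6.525023

R = (4·T_{10} − T_5) / 3 = (4·6.49453 − 6.40305)/3 = (19.57507)/3 = 6.525023.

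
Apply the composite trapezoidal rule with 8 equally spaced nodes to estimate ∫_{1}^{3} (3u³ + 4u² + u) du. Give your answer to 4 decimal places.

h = (3 − 1)/7 = 0.285714.
Nodes u₀,…,u₇ = 1, 1.285714, 1.571429, 1.857143, 2.142857, 2.428571, 2.714286, 3.
f(u) = 3u³ + 4u² + u: f₀=8, f₁=14.274052, f₂=23.090379, f₃=34.868805, f₄=50.029155, f₅=68.991254, f₆=92.174927, f₇=120.
(h/2)·[f₀ + 2f₁ + 2f₂ + 2f₃ + 2f₄ + 2f₅ + 2f₆ + f₇] = 0.142857·(694.857143) = 99.2653.

99.2653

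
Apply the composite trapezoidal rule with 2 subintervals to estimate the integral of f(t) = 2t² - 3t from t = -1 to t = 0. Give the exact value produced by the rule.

h = (0 − (-1))/2 = 0.5.
Nodes t₀,…,t₂ = -1, -0.5, 0.
f(t) = 2t² - 3t: f₀=5, f₁=2, f₂=0.
(h/2)·[f₀ + 2f₁ + f₂] = 0.25·(9) = 2.25.

2.25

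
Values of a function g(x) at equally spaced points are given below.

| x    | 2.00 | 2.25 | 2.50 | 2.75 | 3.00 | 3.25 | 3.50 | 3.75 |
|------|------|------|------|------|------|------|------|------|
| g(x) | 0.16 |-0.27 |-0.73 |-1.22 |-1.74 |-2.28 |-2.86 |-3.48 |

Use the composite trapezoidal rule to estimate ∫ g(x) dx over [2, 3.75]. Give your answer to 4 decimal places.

h = 0.25, n = 7.
(h/2)·[y₀ + 2y₁ + 2y₂ + 2y₃ + 2y₄ + 2y₅ + 2y₆ + y₇] = 0.125·(-21.52) = -2.6900.

-2.6900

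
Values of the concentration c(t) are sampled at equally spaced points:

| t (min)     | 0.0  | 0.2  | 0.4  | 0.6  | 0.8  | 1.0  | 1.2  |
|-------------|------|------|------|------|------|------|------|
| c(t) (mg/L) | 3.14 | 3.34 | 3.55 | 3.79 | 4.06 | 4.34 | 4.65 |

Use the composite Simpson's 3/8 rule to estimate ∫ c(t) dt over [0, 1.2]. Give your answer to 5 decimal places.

h = 0.2, n = 6.
(3h/8)·[y₀ + 3y₁ + 3y₂ + 2y₃ + 3y₄ + 3y₅ + y₆] = 0.075·(61.24) = 4.59300.

4.59300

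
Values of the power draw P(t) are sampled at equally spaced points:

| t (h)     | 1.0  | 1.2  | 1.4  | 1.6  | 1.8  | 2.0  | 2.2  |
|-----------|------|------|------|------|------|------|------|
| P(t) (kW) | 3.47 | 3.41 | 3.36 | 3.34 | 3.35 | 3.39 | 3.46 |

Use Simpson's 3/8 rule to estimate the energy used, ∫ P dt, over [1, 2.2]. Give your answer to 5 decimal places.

h = 0.2, n = 6.
(3h/8)·[y₀ + 3y₁ + 3y₂ + 2y₃ + 3y₄ + 3y₅ + y₆] = 0.075·(54.14) = 4.06050.

4.06050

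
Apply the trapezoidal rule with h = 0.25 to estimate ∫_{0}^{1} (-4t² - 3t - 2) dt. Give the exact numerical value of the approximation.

h = (1 − 0)/4 = 0.25.
Nodes t₀,…,t₄ = 0, 0.25, 0.5, 0.75, 1.
f(t) = -4t² - 3t - 2: f₀=-2, f₁=-3, f₂=-4.5, f₃=-6.5, f₄=-9.
(h/2)·[f₀ + 2f₁ + 2f₂ + 2f₃ + f₄] = 0.125·(-39) = -4.875.

-4.875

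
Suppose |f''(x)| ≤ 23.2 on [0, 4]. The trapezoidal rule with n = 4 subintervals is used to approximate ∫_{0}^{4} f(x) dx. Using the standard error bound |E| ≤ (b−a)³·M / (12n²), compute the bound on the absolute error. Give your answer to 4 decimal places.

|E| ≤ (4)³·23.2 / (12·4²) = 1484.8/192 = 7.7333.

7.7333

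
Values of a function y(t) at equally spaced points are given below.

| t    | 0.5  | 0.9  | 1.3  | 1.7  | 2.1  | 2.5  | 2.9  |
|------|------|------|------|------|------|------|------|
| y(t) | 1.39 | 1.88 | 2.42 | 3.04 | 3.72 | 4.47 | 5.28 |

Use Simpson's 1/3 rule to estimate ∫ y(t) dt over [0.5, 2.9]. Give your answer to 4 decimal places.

h = 0.4, n = 6.
(h/3)·[y₀ + 4y₁ + 2y₂ + 4y₃ + 2y₄ + 4y₅ + y₆] = 0.133333·(56.51) = 7.5347.

7.5347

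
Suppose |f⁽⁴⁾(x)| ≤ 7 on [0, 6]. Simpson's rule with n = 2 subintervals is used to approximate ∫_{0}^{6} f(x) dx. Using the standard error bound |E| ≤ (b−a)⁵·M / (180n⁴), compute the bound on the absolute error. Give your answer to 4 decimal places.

18.9000

|E| ≤ (6)⁵·7 / (180·2⁴) = 54432/2880 = 18.9000.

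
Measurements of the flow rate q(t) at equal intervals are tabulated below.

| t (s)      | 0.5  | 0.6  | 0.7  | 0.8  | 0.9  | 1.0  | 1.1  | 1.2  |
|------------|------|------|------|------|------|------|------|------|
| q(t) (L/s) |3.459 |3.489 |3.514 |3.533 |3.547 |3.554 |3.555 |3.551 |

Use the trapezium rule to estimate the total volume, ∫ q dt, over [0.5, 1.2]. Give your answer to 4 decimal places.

2.4697

h = 0.1, n = 7.
(h/2)·[y₀ + 2y₁ + 2y₂ + 2y₃ + 2y₄ + 2y₅ + 2y₆ + y₇] = 0.05·(49.394) = 2.4697.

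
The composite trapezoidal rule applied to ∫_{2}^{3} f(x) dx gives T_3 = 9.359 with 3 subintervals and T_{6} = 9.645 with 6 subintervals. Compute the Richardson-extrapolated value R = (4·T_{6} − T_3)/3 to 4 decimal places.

R = (4·T_{6} − T_3) / 3 = (4·9.645 − 9.359)/3 = (29.221)/3 = 9.7403.

9.7403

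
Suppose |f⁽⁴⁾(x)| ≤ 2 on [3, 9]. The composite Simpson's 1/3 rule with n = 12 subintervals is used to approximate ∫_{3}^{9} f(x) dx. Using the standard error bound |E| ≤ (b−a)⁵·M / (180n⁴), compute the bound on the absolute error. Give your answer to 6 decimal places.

0.004167

|E| ≤ (6)⁵·2 / (180·12⁴) = 15552/3732480 = 0.004167.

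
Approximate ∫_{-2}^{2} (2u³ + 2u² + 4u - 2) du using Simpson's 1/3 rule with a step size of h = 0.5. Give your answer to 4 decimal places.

2.6667

h = (2 − (-2))/8 = 0.5.
Nodes u₀,…,u₈ = -2, -1.5, -1, -0.5, 0, 0.5, 1, 1.5, 2.
f(u) = 2u³ + 2u² + 4u - 2: f₀=-18, f₁=-10.25, f₂=-6, f₃=-3.75, f₄=-2, f₅=0.75, f₆=6, f₇=15.25, f₈=30.
(h/3)·[f₀ + 4f₁ + 2f₂ + 4f₃ + 2f₄ + 4f₅ + 2f₆ + 4f₇ + f₈] = 0.166667·(16) = 2.6667.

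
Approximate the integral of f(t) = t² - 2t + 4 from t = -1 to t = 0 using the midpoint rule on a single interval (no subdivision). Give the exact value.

M = (b−a)·f(-0.5) = 1·(5.25) = 5.25.

5.25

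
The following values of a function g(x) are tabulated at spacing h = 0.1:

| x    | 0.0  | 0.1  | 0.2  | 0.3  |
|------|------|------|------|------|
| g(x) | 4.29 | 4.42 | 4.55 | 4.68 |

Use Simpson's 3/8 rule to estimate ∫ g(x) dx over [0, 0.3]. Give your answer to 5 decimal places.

1.34550

h = 0.1, n = 3.
(3h/8)·[y₀ + 3y₁ + 3y₂ + y₃] = 0.0375·(35.88) = 1.34550.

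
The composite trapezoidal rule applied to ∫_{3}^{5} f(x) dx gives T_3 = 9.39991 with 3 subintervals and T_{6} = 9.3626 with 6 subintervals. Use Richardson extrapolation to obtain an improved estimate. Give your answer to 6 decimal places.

9.350163

R = (4·T_{6} − T_3) / 3 = (4·9.3626 − 9.39991)/3 = (28.05049)/3 = 9.350163.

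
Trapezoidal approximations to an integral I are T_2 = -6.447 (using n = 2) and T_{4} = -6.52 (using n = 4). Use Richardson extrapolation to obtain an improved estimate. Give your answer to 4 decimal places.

R = (4·T_{4} − T_2) / 3 = (4·(-6.52) − (-6.447))/3 = (-19.633)/3 = -6.5443.

-6.5443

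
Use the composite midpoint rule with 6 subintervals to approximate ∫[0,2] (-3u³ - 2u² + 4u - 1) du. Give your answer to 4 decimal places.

-11.1296

h = (2 − 0)/6 = 0.333333.
Midpoints m₁,…,m₆ = 0.166667, 0.5, 0.833333, 1.166667, 1.5, 1.833333.
f(m₁)=-0.402778, f(m₂)=0.125, f(m₃)=-0.791667, f(m₄)=-3.819444, f(m₅)=-9.625, f(m₆)=-18.875.
h·[f(m₁) + f(m₂) + f(m₃) + f(m₄) + f(m₅) + f(m₆)] = 0.333333·(-33.388889) = -11.1296.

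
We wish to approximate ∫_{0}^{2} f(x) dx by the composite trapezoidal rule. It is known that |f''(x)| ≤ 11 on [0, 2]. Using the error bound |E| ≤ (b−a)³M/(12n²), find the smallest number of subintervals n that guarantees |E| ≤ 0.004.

43

Need 88/(12n²) ≤ 0.004.
n² ≥ 88/(12·0.004) = 1833.33 ⇒ n ≥ 42.8174, so the smallest n is 43.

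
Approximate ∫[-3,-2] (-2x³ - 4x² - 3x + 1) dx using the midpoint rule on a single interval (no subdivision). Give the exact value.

14.75

M = (b−a)·f(-2.5) = 1·(14.75) = 14.75.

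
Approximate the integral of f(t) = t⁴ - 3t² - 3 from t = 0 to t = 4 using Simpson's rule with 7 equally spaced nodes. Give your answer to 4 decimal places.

h = (4 − 0)/6 = 0.666667.
Nodes t₀,…,t₆ = 0, 0.666667, 1.333333, 2, 2.666667, 3.333333, 4.
f(t) = t⁴ - 3t² - 3: f₀=-3, f₁=-4.135802, f₂=-5.172840, f₃=1, f₄=26.234568, f₅=87.123457, f₆=205.
(h/3)·[f₀ + 4f₁ + 2f₂ + 4f₃ + 2f₄ + 4f₅ + f₆] = 0.222222·(580.074074) = 128.9053.

128.9053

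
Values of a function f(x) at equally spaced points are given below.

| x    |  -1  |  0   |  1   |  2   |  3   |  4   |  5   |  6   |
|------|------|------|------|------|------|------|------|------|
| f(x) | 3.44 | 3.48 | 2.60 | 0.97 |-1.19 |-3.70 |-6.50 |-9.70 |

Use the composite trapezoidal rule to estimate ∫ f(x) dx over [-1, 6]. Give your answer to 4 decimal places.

-7.4700

h = 1, n = 7.
(h/2)·[y₀ + 2y₁ + 2y₂ + 2y₃ + 2y₄ + 2y₅ + 2y₆ + y₇] = 0.5·(-14.94) = -7.4700.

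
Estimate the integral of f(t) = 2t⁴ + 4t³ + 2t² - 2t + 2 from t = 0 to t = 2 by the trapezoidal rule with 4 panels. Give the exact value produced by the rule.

36.625

h = (2 − 0)/4 = 0.5.
Nodes t₀,…,t₄ = 0, 0.5, 1, 1.5, 2.
f(t) = 2t⁴ + 4t³ + 2t² - 2t + 2: f₀=2, f₁=2.125, f₂=8, f₃=27.125, f₄=70.
(h/2)·[f₀ + 2f₁ + 2f₂ + 2f₃ + f₄] = 0.25·(146.5) = 36.625.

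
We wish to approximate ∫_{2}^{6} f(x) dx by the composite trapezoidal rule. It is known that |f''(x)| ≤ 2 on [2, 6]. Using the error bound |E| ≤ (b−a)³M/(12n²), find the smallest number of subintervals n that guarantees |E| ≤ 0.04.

Need 128/(12n²) ≤ 0.04.
n² ≥ 128/(12·0.04) = 266.667 ⇒ n ≥ 16.3299, so the smallest n is 17.

17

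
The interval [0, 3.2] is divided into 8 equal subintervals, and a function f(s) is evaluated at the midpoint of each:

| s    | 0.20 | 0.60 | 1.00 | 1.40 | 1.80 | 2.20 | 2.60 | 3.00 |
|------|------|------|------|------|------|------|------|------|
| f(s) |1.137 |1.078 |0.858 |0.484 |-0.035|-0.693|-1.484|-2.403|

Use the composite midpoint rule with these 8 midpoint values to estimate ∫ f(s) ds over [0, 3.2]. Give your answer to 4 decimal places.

h = 0.4, n = 8.
h·[y(m₁) + y(m₂) + y(m₃) + y(m₄) + y(m₅) + y(m₆) + y(m₇) + y(m₈)] = 0.4·(-1.058) = -0.4232.

-0.4232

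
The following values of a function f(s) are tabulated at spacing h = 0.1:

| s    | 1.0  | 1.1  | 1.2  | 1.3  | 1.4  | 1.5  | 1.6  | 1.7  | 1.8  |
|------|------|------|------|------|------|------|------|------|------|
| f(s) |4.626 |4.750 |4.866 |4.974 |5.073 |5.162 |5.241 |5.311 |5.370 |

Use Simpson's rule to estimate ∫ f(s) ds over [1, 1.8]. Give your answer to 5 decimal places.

4.03813

h = 0.1, n = 8.
(h/3)·[y₀ + 4y₁ + 2y₂ + 4y₃ + 2y₄ + 4y₅ + 2y₆ + 4y₇ + y₈] = 0.033333·(121.144) = 4.03813.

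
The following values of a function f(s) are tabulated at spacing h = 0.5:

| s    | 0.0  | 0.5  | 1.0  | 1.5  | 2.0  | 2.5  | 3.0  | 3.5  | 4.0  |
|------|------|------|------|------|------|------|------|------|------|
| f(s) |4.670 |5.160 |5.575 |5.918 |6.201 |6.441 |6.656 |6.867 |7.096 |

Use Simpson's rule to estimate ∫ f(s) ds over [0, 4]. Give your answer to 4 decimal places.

h = 0.5, n = 8.
(h/3)·[y₀ + 4y₁ + 2y₂ + 4y₃ + 2y₄ + 4y₅ + 2y₆ + 4y₇ + y₈] = 0.166667·(146.174) = 24.3623.

24.3623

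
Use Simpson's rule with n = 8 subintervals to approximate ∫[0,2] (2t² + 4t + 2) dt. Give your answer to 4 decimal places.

17.3333

h = (2 − 0)/8 = 0.25.
Nodes t₀,…,t₈ = 0, 0.25, 0.5, 0.75, 1, 1.25, 1.5, 1.75, 2.
f(t) = 2t² + 4t + 2: f₀=2, f₁=3.125, f₂=4.5, f₃=6.125, f₄=8, f₅=10.125, f₆=12.5, f₇=15.125, f₈=18.
(h/3)·[f₀ + 4f₁ + 2f₂ + 4f₃ + 2f₄ + 4f₅ + 2f₆ + 4f₇ + f₈] = 0.083333·(208) = 17.3333.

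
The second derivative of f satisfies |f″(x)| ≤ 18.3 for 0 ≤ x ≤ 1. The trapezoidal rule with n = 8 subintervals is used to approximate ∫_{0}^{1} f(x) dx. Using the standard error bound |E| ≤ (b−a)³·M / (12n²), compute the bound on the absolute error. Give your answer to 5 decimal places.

0.02383

|E| ≤ (1)³·18.3 / (12·8²) = 18.3/768 = 0.02383.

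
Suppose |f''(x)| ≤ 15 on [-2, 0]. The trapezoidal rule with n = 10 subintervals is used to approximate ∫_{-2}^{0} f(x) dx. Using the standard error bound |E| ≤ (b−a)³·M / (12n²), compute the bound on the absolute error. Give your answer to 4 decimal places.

0.1000

|E| ≤ (2)³·15 / (12·10²) = 120/1200 = 0.1000.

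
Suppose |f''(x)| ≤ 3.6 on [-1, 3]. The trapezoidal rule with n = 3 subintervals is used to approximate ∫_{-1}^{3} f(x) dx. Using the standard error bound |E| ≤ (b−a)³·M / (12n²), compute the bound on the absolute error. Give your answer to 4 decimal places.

2.1333

|E| ≤ (4)³·3.6 / (12·3²) = 230.4/108 = 2.1333.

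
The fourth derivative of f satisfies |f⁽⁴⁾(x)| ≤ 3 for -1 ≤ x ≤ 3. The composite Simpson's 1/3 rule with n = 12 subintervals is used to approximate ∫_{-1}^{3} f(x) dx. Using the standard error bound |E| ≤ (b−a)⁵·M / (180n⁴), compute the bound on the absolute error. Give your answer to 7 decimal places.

|E| ≤ (4)⁵·3 / (180·12⁴) = 3072/3732480 = 0.0008230.

0.0008230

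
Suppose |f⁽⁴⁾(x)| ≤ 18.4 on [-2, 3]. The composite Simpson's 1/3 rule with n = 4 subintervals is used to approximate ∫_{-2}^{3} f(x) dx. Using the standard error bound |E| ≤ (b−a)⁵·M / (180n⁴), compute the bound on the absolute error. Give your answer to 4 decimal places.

|E| ≤ (5)⁵·18.4 / (180·4⁴) = 57500/46080 = 1.2478.

1.2478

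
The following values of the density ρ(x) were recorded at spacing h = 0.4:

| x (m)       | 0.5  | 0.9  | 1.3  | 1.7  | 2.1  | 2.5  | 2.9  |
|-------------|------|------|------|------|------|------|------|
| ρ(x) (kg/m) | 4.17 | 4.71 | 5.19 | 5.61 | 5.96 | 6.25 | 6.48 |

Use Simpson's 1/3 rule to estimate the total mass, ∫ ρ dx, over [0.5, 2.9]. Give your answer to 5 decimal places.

13.23067

h = 0.4, n = 6.
(h/3)·[y₀ + 4y₁ + 2y₂ + 4y₃ + 2y₄ + 4y₅ + y₆] = 0.133333·(99.23) = 13.23067.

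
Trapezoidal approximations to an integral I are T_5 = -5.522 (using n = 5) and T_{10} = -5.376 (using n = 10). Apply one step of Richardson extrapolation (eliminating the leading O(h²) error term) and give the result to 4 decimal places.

-5.3273

R = (4·T_{10} − T_5) / 3 = (4·(-5.376) − (-5.522))/3 = (-15.982)/3 = -5.3273.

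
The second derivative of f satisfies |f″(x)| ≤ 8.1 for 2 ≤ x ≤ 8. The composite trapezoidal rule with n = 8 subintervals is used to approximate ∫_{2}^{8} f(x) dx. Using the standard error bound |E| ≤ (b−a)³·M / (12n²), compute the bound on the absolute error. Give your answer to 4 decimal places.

2.2781

|E| ≤ (6)³·8.1 / (12·8²) = 1749.6/768 = 2.2781.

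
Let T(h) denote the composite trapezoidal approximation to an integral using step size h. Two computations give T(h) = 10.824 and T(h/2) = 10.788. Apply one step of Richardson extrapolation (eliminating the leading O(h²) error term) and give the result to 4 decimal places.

R = (4·T(h/2) − T(h)) / 3 = (4·10.788 − 10.824)/3 = (32.328)/3 = 10.7760.

10.7760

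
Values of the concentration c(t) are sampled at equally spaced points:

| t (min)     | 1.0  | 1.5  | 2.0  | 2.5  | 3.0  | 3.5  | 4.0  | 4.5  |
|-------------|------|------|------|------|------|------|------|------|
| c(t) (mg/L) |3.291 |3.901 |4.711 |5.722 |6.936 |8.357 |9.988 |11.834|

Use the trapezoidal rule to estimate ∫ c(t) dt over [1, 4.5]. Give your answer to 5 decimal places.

h = 0.5, n = 7.
(h/2)·[y₀ + 2y₁ + 2y₂ + 2y₃ + 2y₄ + 2y₅ + 2y₆ + y₇] = 0.25·(94.355) = 23.58875.

23.58875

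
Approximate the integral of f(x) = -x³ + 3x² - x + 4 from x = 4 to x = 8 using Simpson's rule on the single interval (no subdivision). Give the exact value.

S = (b−a)/6 · [f(4) + 4f(6) + f(8)] = 0.666667·[(-16) + 4·(-110) + (-324)] = -520.

-520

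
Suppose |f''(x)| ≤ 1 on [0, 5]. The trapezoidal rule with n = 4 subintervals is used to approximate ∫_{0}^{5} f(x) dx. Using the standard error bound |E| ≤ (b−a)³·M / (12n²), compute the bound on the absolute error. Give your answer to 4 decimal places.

|E| ≤ (5)³·1 / (12·4²) = 125/192 = 0.6510.

0.6510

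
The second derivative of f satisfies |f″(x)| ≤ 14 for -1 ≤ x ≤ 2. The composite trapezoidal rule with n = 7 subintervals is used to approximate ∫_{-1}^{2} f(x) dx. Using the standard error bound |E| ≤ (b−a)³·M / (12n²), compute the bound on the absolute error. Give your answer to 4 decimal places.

0.6429

|E| ≤ (3)³·14 / (12·7²) = 378/588 = 0.6429.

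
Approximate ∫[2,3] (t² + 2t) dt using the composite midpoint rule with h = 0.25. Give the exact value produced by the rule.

11.328125

h = (3 − 2)/4 = 0.25.
Midpoints m₁,…,m₄ = 2.125, 2.375, 2.625, 2.875.
f(m₁)=8.765625, f(m₂)=10.390625, f(m₃)=12.140625, f(m₄)=14.015625.
h·[f(m₁) + f(m₂) + f(m₃) + f(m₄)] = 0.25·(45.3125) = 11.328125.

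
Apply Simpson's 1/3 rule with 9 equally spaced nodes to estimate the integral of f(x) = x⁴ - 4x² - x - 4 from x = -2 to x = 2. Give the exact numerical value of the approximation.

h = (2 − (-2))/8 = 0.5.
Nodes x₀,…,x₈ = -2, -1.5, -1, -0.5, 0, 0.5, 1, 1.5, 2.
f(x) = x⁴ - 4x² - x - 4: f₀=-2, f₁=-6.4375, f₂=-6, f₃=-4.4375, f₄=-4, f₅=-5.4375, f₆=-8, f₇=-9.4375, f₈=-6.
(h/3)·[f₀ + 4f₁ + 2f₂ + 4f₃ + 2f₄ + 4f₅ + 2f₆ + 4f₇ + f₈] = 0.166667·(-147) = -24.5.

-24.5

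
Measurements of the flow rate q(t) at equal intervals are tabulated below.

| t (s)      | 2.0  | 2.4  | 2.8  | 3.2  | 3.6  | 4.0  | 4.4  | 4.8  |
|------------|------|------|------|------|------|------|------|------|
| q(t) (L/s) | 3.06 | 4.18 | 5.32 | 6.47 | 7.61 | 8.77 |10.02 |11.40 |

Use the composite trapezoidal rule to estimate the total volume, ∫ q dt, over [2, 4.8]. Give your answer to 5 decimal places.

h = 0.4, n = 7.
(h/2)·[y₀ + 2y₁ + 2y₂ + 2y₃ + 2y₄ + 2y₅ + 2y₆ + y₇] = 0.2·(99.20) = 19.84000.

19.84000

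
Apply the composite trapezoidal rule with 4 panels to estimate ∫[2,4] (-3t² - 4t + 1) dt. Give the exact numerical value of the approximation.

h = (4 − 2)/4 = 0.5.
Nodes t₀,…,t₄ = 2, 2.5, 3, 3.5, 4.
f(t) = -3t² - 4t + 1: f₀=-19, f₁=-27.75, f₂=-38, f₃=-49.75, f₄=-63.
(h/2)·[f₀ + 2f₁ + 2f₂ + 2f₃ + f₄] = 0.25·(-313) = -78.25.

-78.25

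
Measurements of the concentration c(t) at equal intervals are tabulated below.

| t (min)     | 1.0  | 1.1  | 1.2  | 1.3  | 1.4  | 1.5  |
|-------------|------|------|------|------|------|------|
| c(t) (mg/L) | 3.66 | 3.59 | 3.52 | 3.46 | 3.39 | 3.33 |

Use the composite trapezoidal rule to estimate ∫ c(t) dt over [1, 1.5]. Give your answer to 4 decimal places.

1.7455

h = 0.1, n = 5.
(h/2)·[y₀ + 2y₁ + 2y₂ + 2y₃ + 2y₄ + y₅] = 0.05·(34.91) = 1.7455.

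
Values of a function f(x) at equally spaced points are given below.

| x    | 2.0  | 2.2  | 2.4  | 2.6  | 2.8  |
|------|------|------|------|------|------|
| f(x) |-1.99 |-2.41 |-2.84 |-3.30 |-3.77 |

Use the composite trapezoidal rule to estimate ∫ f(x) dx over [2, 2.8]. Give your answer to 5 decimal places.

-2.28600

h = 0.2, n = 4.
(h/2)·[y₀ + 2y₁ + 2y₂ + 2y₃ + y₄] = 0.1·(-22.86) = -2.28600.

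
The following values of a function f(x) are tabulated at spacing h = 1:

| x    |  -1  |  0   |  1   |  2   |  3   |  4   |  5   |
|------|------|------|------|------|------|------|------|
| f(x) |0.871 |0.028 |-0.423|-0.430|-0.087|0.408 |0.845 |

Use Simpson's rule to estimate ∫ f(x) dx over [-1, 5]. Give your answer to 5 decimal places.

0.24000

h = 1, n = 6.
(h/3)·[y₀ + 4y₁ + 2y₂ + 4y₃ + 2y₄ + 4y₅ + y₆] = 0.333333·(0.720) = 0.24000.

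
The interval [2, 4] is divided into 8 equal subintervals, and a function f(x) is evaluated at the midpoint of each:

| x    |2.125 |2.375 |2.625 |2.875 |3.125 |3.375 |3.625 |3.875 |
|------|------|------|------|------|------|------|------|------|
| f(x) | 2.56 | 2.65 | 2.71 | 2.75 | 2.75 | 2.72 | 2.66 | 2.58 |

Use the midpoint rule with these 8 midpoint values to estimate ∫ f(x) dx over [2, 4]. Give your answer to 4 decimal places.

5.3450

h = 0.25, n = 8.
h·[y(m₁) + y(m₂) + y(m₃) + y(m₄) + y(m₅) + y(m₆) + y(m₇) + y(m₈)] = 0.25·(21.38) = 5.3450.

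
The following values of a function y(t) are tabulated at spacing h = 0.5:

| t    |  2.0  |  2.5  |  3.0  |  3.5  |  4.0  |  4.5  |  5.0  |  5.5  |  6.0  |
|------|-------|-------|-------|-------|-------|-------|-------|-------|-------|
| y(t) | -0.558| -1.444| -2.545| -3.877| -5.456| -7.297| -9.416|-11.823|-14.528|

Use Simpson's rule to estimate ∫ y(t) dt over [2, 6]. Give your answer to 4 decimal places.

-24.6140

h = 0.5, n = 8.
(h/3)·[y₀ + 4y₁ + 2y₂ + 4y₃ + 2y₄ + 4y₅ + 2y₆ + 4y₇ + y₈] = 0.166667·(-147.684) = -24.6140.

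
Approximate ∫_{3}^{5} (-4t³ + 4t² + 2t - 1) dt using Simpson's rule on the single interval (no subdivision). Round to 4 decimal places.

S = (b−a)/6 · [f(3) + 4f(4) + f(5)] = 0.333333·[(-67) + 4·(-185) + (-391)] = -399.3333.

-399.3333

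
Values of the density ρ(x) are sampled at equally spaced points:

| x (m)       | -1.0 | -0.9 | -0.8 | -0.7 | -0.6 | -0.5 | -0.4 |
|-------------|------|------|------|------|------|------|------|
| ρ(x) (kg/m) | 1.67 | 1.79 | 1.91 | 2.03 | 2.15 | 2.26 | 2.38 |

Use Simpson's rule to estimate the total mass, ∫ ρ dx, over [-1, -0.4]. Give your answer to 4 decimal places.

h = 0.1, n = 6.
(h/3)·[y₀ + 4y₁ + 2y₂ + 4y₃ + 2y₄ + 4y₅ + y₆] = 0.033333·(36.49) = 1.2163.

1.2163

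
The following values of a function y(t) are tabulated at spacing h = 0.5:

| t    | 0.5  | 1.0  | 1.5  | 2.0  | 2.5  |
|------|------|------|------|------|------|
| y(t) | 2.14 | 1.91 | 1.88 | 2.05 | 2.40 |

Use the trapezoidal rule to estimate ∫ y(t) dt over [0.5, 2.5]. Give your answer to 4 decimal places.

4.0550

h = 0.5, n = 4.
(h/2)·[y₀ + 2y₁ + 2y₂ + 2y₃ + y₄] = 0.25·(16.22) = 4.0550.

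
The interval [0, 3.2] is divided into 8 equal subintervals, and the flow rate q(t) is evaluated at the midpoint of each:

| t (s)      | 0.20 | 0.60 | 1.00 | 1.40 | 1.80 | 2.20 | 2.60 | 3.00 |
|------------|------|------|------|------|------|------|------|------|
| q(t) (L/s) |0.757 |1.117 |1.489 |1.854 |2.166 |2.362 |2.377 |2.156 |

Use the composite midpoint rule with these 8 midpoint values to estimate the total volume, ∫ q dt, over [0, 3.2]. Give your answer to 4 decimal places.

5.7112

h = 0.4, n = 8.
h·[y(m₁) + y(m₂) + y(m₃) + y(m₄) + y(m₅) + y(m₆) + y(m₇) + y(m₈)] = 0.4·(14.278) = 5.7112.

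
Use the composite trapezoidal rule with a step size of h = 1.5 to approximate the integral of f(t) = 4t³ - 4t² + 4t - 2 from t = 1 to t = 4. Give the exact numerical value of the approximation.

224.25

h = (4 − 1)/2 = 1.5.
Nodes t₀,…,t₂ = 1, 2.5, 4.
f(t) = 4t³ - 4t² + 4t - 2: f₀=2, f₁=45.5, f₂=206.
(h/2)·[f₀ + 2f₁ + f₂] = 0.75·(299) = 224.25.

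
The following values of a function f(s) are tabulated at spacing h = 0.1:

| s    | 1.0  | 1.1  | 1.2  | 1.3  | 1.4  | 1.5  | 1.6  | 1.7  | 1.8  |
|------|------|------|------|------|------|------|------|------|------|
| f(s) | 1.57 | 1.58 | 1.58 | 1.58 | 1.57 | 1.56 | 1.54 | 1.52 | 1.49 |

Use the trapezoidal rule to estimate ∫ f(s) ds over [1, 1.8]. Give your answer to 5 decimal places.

h = 0.1, n = 8.
(h/2)·[y₀ + 2y₁ + 2y₂ + 2y₃ + 2y₄ + 2y₅ + 2y₆ + 2y₇ + y₈] = 0.05·(24.92) = 1.24600.

1.24600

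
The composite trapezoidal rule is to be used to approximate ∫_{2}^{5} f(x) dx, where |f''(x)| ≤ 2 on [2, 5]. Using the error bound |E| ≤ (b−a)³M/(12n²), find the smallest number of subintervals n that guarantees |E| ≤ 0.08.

Need 54/(12n²) ≤ 0.08.
n² ≥ 54/(12·0.08) = 56.25 ⇒ n ≥ 7.5000, so the smallest n is 8.

8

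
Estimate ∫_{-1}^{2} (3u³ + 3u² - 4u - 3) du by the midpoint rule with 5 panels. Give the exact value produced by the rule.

h = (2 − (-1))/5 = 0.6.
Midpoints m₁,…,m₅ = -0.7, -0.1, 0.5, 1.1, 1.7.
f(m₁)=0.241, f(m₂)=-2.573, f(m₃)=-3.875, f(m₄)=0.223, f(m₅)=13.609.
h·[f(m₁) + f(m₂) + f(m₃) + f(m₄) + f(m₅)] = 0.6·(7.625) = 4.575.

4.575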